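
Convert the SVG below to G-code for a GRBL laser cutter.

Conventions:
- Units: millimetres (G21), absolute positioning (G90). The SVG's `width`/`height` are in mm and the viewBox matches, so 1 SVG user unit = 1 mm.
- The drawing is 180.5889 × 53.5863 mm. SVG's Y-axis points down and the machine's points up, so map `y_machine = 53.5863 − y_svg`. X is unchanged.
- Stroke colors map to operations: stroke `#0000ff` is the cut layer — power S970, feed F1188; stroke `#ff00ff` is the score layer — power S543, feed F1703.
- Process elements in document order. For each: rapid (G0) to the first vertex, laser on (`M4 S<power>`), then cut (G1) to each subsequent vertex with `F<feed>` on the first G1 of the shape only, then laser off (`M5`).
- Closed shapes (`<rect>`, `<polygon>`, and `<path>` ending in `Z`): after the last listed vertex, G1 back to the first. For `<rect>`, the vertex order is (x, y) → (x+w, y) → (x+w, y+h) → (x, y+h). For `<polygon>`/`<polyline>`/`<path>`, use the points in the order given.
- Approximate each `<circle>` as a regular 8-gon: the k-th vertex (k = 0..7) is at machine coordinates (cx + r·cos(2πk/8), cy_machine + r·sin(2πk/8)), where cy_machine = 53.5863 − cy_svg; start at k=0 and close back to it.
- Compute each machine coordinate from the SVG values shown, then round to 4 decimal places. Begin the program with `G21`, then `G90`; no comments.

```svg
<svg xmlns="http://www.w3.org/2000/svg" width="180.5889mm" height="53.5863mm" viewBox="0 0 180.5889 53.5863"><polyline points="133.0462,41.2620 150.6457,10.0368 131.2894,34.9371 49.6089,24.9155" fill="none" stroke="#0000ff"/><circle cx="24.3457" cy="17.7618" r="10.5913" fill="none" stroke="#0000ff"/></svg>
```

G21
G90
G0 X133.0462 Y12.3243
M4 S970
G1 X150.6457 Y43.5495 F1188
G1 X131.2894 Y18.6492
G1 X49.6089 Y28.6708
M5
G0 X34.9370 Y35.8245
M4 S970
G1 X31.8349 Y43.3137 F1188
G1 X24.3457 Y46.4158
G1 X16.8565 Y43.3137
G1 X13.7544 Y35.8245
G1 X16.8565 Y28.3353
G1 X24.3457 Y25.2332
G1 X31.8349 Y28.3353
G1 X34.9370 Y35.8245
M5

Since the viewBox matches the mm dimensions, user units are millimetres directly. The only transform is the Y-flip y_m = 53.5863 − y_svg.

Shape 1 is a open polyline drawn with `<polyline>`. Its stroke #0000ff means cut at S970, F1188. After flipping Y the toolpath is (133.0462,12.3243) → (150.6457,43.5495) → (131.2894,18.6492) → (49.6089,28.6708).

Shape 2 is a circle drawn with `<circle>`. Its stroke #0000ff means cut at S970, F1188. After flipping Y the toolpath is (34.9370,35.8245) → (31.8349,43.3137) → (24.3457,46.4158) → (16.8565,43.3137) → (13.7544,35.8245) → (16.8565,28.3353) → (24.3457,25.2332) → (31.8349,28.3353) → (34.9370,35.8245), returning to the start.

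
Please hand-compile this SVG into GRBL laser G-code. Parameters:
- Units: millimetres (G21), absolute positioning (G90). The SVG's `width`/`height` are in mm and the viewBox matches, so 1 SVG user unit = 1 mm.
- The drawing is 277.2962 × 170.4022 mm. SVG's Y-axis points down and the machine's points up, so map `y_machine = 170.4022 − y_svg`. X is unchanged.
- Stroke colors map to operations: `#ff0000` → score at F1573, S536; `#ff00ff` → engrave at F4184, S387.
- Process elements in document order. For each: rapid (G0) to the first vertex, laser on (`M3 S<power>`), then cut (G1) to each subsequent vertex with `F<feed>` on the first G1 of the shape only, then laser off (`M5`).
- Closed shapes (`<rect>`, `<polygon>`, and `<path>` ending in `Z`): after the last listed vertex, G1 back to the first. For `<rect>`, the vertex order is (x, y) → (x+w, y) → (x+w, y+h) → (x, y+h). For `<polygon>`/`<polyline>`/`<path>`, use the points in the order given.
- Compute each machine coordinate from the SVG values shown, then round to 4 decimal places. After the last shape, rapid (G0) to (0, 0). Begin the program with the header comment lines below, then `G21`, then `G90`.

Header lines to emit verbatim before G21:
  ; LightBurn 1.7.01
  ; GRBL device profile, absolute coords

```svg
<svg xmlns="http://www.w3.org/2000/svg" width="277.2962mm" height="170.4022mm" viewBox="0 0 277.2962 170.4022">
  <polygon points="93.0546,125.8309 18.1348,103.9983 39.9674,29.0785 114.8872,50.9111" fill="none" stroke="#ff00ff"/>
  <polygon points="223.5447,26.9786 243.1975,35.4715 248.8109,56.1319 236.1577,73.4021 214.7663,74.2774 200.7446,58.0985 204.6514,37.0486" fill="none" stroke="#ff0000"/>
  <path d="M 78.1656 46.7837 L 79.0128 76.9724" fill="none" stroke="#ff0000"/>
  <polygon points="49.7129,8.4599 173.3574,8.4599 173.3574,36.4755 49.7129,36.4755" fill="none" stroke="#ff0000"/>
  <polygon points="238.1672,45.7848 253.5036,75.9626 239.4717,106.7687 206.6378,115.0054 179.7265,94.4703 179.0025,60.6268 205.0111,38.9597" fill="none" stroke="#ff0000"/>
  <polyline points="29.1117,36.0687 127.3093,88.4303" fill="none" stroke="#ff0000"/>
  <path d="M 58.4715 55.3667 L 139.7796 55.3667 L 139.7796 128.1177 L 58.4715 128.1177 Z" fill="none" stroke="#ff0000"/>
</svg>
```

; LightBurn 1.7.01
; GRBL device profile, absolute coords
G21
G90
G0 X93.0546 Y44.5713
M3 S387
G1 X18.1348 Y66.4039 F4184
G1 X39.9674 Y141.3237
G1 X114.8872 Y119.4911
G1 X93.0546 Y44.5713
M5
G0 X223.5447 Y143.4236
M3 S536
G1 X243.1975 Y134.9307 F1573
G1 X248.8109 Y114.2703
G1 X236.1577 Y97.0001
G1 X214.7663 Y96.1248
G1 X200.7446 Y112.3037
G1 X204.6514 Y133.3536
G1 X223.5447 Y143.4236
M5
G0 X78.1656 Y123.6185
M3 S536
G1 X79.0128 Y93.4298 F1573
M5
G0 X49.7129 Y161.9423
M3 S536
G1 X173.3574 Y161.9423 F1573
G1 X173.3574 Y133.9267
G1 X49.7129 Y133.9267
G1 X49.7129 Y161.9423
M5
G0 X238.1672 Y124.6174
M3 S536
G1 X253.5036 Y94.4396 F1573
G1 X239.4717 Y63.6335
G1 X206.6378 Y55.3968
G1 X179.7265 Y75.9319
G1 X179.0025 Y109.7754
G1 X205.0111 Y131.4425
G1 X238.1672 Y124.6174
M5
G0 X29.1117 Y134.3335
M3 S536
G1 X127.3093 Y81.9719 F1573
M5
G0 X58.4715 Y115.0355
M3 S536
G1 X139.7796 Y115.0355 F1573
G1 X139.7796 Y42.2845
G1 X58.4715 Y42.2845
G1 X58.4715 Y115.0355
M5
G0 X0.0000 Y0.0000

Since the viewBox matches the mm dimensions, user units are millimetres directly. The only transform is the Y-flip y_m = 170.4022 − y_svg.

Shape 1 is a regular polygon drawn with `<polygon>`. Its stroke #ff00ff means engrave at S387, F4184. After flipping Y the toolpath is (93.0546,44.5713) → (18.1348,66.4039) → (39.9674,141.3237) → (114.8872,119.4911) → (93.0546,44.5713), returning to the start.

Shape 2 is a regular polygon drawn with `<polygon>`. Its stroke #ff0000 means score at S536, F1573. After flipping Y the toolpath is (223.5447,143.4236) → (243.1975,134.9307) → (248.8109,114.2703) → (236.1577,97.0001) → (214.7663,96.1248) → (200.7446,112.3037) → (204.6514,133.3536) → (223.5447,143.4236), returning to the start.

Shape 3 is a line segment drawn with `<path>`. Its stroke #ff0000 means score at S536, F1573. After flipping Y the toolpath is (78.1656,123.6185) → (79.0128,93.4298).

Shape 4 is a rectangle drawn with `<polygon>`. Its stroke #ff0000 means score at S536, F1573. After flipping Y the toolpath is (49.7129,161.9423) → (173.3574,161.9423) → (173.3574,133.9267) → (49.7129,133.9267) → (49.7129,161.9423), returning to the start.

Shape 5 is a regular polygon drawn with `<polygon>`. Its stroke #ff0000 means score at S536, F1573. After flipping Y the toolpath is (238.1672,124.6174) → (253.5036,94.4396) → (239.4717,63.6335) → (206.6378,55.3968) → (179.7265,75.9319) → (179.0025,109.7754) → (205.0111,131.4425) → (238.1672,124.6174), returning to the start.

Shape 6 is a line segment drawn with `<polyline>`. Its stroke #ff0000 means score at S536, F1573. After flipping Y the toolpath is (29.1117,134.3335) → (127.3093,81.9719).

Shape 7 is a rectangle drawn with `<path>`. Its stroke #ff0000 means score at S536, F1573. After flipping Y the toolpath is (58.4715,115.0355) → (139.7796,115.0355) → (139.7796,42.2845) → (58.4715,42.2845) → (58.4715,115.0355), returning to the start.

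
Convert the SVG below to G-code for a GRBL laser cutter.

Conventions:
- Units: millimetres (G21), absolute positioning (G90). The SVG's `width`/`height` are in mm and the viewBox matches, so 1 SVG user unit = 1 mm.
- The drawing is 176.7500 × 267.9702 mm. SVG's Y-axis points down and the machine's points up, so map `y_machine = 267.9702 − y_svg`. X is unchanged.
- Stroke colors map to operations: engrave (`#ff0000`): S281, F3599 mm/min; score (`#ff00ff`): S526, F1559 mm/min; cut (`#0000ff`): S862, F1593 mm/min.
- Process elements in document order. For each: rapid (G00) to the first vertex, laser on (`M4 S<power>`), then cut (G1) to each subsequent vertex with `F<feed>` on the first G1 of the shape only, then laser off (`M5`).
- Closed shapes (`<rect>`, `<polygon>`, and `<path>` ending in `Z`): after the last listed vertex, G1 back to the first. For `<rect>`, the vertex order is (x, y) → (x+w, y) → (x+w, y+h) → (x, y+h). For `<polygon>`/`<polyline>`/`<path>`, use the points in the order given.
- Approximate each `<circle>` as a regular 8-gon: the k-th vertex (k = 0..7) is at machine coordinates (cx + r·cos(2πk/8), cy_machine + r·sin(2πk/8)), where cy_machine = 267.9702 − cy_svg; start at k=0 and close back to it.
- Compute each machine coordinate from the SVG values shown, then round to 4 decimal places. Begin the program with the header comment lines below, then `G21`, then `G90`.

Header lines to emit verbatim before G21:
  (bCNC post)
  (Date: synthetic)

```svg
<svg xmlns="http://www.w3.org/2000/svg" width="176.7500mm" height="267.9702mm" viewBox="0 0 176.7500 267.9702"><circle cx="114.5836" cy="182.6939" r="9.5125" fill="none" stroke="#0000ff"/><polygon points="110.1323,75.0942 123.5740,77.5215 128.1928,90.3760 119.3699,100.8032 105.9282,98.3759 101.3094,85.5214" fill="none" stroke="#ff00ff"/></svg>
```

1 u = 1 mm; y_m = 267.9702 − y.

[1] `<circle>` circle, #0000ff→cut S862 F1593: (124.0961,85.2763) → (121.3100,92.0027) → (114.5836,94.7888) → (107.8572,92.0027) → (105.0711,85.2763) → (107.8572,78.5499) → (114.5836,75.7638) → (121.3100,78.5499) → (124.0961,85.2763) (closed)

[2] `<polygon>` regular polygon, #ff00ff→score S526 F1559: (110.1323,192.8760) → (123.5740,190.4487) → (128.1928,177.5942) → (119.3699,167.1670) → (105.9282,169.5943) → (101.3094,182.4488) → (110.1323,192.8760) (closed)

(bCNC post)
(Date: synthetic)
G21
G90
G00 X124.0961 Y85.2763
M4 S862
G1 X121.3100 Y92.0027 F1593
G1 X114.5836 Y94.7888
G1 X107.8572 Y92.0027
G1 X105.0711 Y85.2763
G1 X107.8572 Y78.5499
G1 X114.5836 Y75.7638
G1 X121.3100 Y78.5499
G1 X124.0961 Y85.2763
M5
G00 X110.1323 Y192.8760
M4 S526
G1 X123.5740 Y190.4487 F1559
G1 X128.1928 Y177.5942
G1 X119.3699 Y167.1670
G1 X105.9282 Y169.5943
G1 X101.3094 Y182.4488
G1 X110.1323 Y192.8760
M5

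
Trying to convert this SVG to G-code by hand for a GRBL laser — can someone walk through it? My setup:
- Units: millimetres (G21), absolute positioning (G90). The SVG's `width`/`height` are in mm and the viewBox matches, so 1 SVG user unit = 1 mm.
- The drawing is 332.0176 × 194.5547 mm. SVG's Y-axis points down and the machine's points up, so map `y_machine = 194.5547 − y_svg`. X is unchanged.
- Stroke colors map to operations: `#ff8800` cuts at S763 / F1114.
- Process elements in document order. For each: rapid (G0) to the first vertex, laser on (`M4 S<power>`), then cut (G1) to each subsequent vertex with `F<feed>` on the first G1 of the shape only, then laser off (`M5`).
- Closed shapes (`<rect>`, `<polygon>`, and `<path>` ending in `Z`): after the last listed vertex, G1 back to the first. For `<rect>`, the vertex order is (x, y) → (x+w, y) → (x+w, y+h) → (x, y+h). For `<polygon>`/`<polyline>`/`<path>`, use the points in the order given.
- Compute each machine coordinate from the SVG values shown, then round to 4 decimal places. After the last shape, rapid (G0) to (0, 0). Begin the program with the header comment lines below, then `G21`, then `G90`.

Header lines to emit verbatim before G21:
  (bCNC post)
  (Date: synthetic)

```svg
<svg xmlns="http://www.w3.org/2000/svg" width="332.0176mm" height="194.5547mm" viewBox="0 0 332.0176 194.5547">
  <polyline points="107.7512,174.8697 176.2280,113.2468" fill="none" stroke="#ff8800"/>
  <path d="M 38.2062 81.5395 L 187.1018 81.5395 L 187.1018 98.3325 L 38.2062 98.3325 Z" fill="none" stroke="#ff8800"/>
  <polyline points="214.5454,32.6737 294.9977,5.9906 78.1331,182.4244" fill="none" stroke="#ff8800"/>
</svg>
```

(bCNC post)
(Date: synthetic)
G21
G90
G0 X107.7512 Y19.6850
M4 S763
G1 X176.2280 Y81.3079 F1114
M5
G0 X38.2062 Y113.0152
M4 S763
G1 X187.1018 Y113.0152 F1114
G1 X187.1018 Y96.2222
G1 X38.2062 Y96.2222
G1 X38.2062 Y113.0152
M5
G0 X214.5454 Y161.8810
M4 S763
G1 X294.9977 Y188.5641 F1114
G1 X78.1331 Y12.1303
M5
G0 X0.0000 Y0.0000

1 u = 1 mm; y_m = 194.5547 − y.

[1] `<polyline>` line segment, #ff8800→cut S763 F1114: (107.7512,19.6850) → (176.2280,81.3079)

[2] `<path>` rectangle, #ff8800→cut S763 F1114: (38.2062,113.0152) → (187.1018,113.0152) → (187.1018,96.2222) → (38.2062,96.2222) → (38.2062,113.0152) (closed)

[3] `<polyline>` open polyline, #ff8800→cut S763 F1114: (214.5454,161.8810) → (294.9977,188.5641) → (78.1331,12.1303)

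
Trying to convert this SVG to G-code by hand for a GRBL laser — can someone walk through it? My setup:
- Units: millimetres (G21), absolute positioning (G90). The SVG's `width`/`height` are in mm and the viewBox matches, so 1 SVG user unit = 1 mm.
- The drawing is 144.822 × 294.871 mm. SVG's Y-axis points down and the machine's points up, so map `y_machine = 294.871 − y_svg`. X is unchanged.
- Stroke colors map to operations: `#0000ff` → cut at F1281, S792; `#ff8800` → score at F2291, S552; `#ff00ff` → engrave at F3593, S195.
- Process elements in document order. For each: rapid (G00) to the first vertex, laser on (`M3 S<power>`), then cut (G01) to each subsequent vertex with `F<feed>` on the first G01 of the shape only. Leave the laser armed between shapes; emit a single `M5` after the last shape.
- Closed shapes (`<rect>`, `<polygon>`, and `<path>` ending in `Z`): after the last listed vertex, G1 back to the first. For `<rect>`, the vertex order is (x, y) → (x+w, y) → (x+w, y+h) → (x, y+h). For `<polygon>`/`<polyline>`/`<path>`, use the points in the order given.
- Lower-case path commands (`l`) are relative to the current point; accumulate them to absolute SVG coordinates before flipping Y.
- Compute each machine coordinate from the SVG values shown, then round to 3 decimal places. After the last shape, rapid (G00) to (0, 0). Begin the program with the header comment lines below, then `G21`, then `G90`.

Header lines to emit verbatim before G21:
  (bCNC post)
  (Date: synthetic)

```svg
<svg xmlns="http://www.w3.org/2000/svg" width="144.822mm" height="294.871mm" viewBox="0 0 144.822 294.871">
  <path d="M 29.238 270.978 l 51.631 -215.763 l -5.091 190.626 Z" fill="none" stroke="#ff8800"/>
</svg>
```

(bCNC post)
(Date: synthetic)
G21
G90
G00 X29.238 Y23.893
M3 S552
G01 X80.869 Y239.656 F2291
G01 X75.778 Y49.030
G01 X29.238 Y23.893
M5
G00 X0.000 Y0.000

1 u = 1 mm; y_m = 294.871 − y.

[1] `<path>` closed polygon, #ff8800→score S552 F2291: (29.238,23.893) → (80.869,239.656) → (75.778,49.030) → (29.238,23.893) (closed)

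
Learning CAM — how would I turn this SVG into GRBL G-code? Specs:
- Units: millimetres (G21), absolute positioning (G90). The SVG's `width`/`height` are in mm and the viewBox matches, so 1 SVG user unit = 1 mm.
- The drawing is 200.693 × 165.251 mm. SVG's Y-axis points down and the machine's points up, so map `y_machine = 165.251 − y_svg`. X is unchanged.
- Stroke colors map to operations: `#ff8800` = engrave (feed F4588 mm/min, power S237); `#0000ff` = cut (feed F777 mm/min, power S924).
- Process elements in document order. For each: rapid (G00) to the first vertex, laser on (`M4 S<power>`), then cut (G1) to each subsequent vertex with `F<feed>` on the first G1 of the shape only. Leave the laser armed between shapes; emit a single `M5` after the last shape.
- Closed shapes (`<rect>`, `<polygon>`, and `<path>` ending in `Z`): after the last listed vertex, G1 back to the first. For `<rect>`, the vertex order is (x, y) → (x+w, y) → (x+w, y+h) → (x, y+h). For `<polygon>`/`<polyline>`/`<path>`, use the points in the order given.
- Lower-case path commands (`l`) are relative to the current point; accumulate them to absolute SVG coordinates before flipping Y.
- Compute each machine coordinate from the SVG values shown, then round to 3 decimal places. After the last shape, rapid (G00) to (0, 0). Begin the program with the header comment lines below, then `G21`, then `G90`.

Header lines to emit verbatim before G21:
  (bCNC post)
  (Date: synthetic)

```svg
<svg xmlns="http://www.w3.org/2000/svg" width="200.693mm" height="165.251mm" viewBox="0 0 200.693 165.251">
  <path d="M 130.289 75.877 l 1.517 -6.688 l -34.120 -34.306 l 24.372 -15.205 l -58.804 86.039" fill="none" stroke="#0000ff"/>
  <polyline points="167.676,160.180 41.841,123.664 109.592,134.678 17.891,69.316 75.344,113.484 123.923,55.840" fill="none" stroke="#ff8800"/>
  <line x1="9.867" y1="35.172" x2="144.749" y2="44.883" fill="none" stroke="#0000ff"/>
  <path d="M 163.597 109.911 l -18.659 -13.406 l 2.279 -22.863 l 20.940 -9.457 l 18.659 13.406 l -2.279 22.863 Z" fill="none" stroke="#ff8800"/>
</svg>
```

(bCNC post)
(Date: synthetic)
G21
G90
G00 X130.289 Y89.374
M4 S924
G1 X131.806 Y96.062 F777
G1 X97.686 Y130.368
G1 X122.058 Y145.573
G1 X63.254 Y59.534
G00 X167.676 Y5.071
M4 S237
G1 X41.841 Y41.587 F4588
G1 X109.592 Y30.573
G1 X17.891 Y95.935
G1 X75.344 Y51.767
G1 X123.923 Y109.411
G00 X9.867 Y130.079
M4 S924
G1 X144.749 Y120.368 F777
G00 X163.597 Y55.340
M4 S237
G1 X144.938 Y68.746 F4588
G1 X147.217 Y91.609
G1 X168.157 Y101.066
G1 X186.816 Y87.660
G1 X184.537 Y64.797
G1 X163.597 Y55.340
M5
G00 X0.000 Y0.000

1 u = 1 mm; y_m = 165.251 − y.

[1] `<path>` open polyline, #0000ff→cut S924 F777: (130.289,89.374) → (131.806,96.062) → (97.686,130.368) → (122.058,145.573) → (63.254,59.534)

[2] `<polyline>` open polyline, #ff8800→engrave S237 F4588: (167.676,5.071) → (41.841,41.587) → (109.592,30.573) → (17.891,95.935) → (75.344,51.767) → (123.923,109.411)

[3] `<line>` line segment, #0000ff→cut S924 F777: (9.867,130.079) → (144.749,120.368)

[4] `<path>` regular polygon, #ff8800→engrave S237 F4588: (163.597,55.340) → (144.938,68.746) → (147.217,91.609) → (168.157,101.066) → (186.816,87.660) → (184.537,64.797) → (163.597,55.340) (closed)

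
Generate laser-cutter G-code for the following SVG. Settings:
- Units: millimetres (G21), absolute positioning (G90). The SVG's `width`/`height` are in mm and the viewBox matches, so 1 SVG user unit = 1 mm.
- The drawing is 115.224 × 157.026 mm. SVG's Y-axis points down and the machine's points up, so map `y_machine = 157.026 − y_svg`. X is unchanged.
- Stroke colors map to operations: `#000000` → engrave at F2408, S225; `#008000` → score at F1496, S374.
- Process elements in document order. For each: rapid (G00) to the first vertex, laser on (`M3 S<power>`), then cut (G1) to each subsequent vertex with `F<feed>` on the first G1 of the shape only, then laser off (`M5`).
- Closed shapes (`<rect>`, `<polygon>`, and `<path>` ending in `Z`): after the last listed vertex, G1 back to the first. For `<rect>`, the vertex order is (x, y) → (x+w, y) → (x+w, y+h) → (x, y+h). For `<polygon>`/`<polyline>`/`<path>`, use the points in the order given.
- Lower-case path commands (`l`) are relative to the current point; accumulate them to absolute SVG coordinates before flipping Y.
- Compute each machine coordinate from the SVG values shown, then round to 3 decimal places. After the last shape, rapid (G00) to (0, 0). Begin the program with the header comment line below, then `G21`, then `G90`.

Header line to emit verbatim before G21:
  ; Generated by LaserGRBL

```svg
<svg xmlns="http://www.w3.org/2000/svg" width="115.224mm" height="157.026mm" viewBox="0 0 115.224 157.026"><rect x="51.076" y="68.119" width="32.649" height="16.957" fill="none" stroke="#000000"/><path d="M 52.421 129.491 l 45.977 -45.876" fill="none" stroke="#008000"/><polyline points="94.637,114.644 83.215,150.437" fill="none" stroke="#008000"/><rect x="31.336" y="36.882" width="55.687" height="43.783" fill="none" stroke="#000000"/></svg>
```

Since the viewBox matches the mm dimensions, user units are millimetres directly. The only transform is the Y-flip y_m = 157.026 − y_svg.

Shape 1 is a rectangle drawn with `<rect>`. Its stroke #000000 means engrave at S225, F2408. After flipping Y the toolpath is (51.076,88.907) → (83.725,88.907) → (83.725,71.950) → (51.076,71.950) → (51.076,88.907), returning to the start.

Shape 2 is a line segment drawn with `<path>`. Its stroke #008000 means score at S374, F1496. After flipping Y the toolpath is (52.421,27.535) → (98.398,73.411).

Shape 3 is a line segment drawn with `<polyline>`. Its stroke #008000 means score at S374, F1496. After flipping Y the toolpath is (94.637,42.382) → (83.215,6.589).

Shape 4 is a rectangle drawn with `<rect>`. Its stroke #000000 means engrave at S225, F2408. After flipping Y the toolpath is (31.336,120.144) → (87.023,120.144) → (87.023,76.361) → (31.336,76.361) → (31.336,120.144), returning to the start.

; Generated by LaserGRBL
G21
G90
G00 X51.076 Y88.907
M3 S225
G1 X83.725 Y88.907 F2408
G1 X83.725 Y71.950
G1 X51.076 Y71.950
G1 X51.076 Y88.907
M5
G00 X52.421 Y27.535
M3 S374
G1 X98.398 Y73.411 F1496
M5
G00 X94.637 Y42.382
M3 S374
G1 X83.215 Y6.589 F1496
M5
G00 X31.336 Y120.144
M3 S225
G1 X87.023 Y120.144 F2408
G1 X87.023 Y76.361
G1 X31.336 Y76.361
G1 X31.336 Y120.144
M5
G00 X0.000 Y0.000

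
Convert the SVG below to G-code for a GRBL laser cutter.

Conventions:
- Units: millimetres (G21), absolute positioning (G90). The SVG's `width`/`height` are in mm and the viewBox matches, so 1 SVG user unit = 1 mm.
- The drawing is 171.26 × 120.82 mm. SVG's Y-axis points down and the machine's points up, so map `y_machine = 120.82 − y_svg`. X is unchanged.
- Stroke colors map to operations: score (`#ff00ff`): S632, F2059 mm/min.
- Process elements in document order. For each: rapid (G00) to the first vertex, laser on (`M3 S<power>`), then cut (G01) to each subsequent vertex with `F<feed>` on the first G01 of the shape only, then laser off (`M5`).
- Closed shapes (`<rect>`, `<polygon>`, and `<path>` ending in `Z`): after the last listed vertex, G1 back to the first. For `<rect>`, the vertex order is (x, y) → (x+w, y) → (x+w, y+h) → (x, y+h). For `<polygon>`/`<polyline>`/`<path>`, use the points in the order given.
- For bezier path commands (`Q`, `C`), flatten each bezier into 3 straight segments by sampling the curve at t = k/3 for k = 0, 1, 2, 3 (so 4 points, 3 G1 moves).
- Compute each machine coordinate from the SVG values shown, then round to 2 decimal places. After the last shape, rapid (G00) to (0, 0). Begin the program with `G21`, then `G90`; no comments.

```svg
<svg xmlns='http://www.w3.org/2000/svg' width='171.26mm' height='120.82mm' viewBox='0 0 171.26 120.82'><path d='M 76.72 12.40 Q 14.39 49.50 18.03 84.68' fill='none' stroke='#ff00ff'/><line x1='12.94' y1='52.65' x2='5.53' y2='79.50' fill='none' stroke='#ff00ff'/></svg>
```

1 u = 1 mm; y_m = 120.82 − y.

[1] `<path>` quadratic bezier, #ff00ff→score S632 F2059: (76.72,108.42) → (42.50,83.90) → (22.93,59.81) → (18.03,36.14)

[2] `<line>` line segment, #ff00ff→score S632 F2059: (12.94,68.17) → (5.53,41.32)

G21
G90
G00 X76.72 Y108.42
M3 S632
G01 X42.50 Y83.90 F2059
G01 X22.93 Y59.81
G01 X18.03 Y36.14
M5
G00 X12.94 Y68.17
M3 S632
G01 X5.53 Y41.32 F2059
M5
G00 X0.00 Y0.00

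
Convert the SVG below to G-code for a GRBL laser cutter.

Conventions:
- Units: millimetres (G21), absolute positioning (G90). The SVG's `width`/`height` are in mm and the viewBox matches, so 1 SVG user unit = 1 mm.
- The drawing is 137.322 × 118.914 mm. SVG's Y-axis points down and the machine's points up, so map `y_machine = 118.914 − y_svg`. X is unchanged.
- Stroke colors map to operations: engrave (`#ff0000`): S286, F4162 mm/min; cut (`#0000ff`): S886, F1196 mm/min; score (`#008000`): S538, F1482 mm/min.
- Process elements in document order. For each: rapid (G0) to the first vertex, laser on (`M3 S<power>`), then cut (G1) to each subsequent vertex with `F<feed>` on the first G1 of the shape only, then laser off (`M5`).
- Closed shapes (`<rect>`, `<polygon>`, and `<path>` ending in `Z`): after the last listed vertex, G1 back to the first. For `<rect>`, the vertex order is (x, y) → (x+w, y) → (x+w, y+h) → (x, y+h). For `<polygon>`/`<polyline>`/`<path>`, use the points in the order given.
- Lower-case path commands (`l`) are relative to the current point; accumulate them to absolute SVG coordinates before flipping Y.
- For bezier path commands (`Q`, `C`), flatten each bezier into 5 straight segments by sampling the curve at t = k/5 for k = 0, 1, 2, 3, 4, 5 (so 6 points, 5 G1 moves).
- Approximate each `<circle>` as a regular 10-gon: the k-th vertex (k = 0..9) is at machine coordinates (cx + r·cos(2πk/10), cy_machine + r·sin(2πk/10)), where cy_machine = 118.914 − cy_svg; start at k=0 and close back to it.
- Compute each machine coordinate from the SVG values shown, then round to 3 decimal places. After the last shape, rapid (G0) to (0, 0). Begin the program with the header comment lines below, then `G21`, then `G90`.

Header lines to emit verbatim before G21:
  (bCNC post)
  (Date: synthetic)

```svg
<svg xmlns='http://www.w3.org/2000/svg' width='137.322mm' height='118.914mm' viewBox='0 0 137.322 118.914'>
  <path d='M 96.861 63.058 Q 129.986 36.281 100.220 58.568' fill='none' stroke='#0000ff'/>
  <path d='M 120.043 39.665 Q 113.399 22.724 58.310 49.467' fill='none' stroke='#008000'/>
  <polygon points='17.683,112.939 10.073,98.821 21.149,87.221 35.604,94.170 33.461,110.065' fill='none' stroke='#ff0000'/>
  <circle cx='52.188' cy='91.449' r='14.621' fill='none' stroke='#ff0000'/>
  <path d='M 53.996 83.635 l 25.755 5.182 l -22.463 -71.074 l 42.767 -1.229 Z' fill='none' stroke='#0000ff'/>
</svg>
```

1 u = 1 mm; y_m = 118.914 − y.

[1] `<path>` quadratic bezier, #0000ff→cut S886 F1196: (96.861,55.856) → (107.595,64.604) → (113.298,69.427) → (113.970,70.325) → (109.611,67.298) → (100.220,60.346)

[2] `<path>` quadratic bezier, #008000→score S538 F1482: (120.043,79.249) → (115.448,84.278) → (106.977,85.812) → (94.630,83.852) → (78.408,78.397) → (58.310,69.447)

[3] `<polygon>` regular polygon, #ff0000→engrave S286 F4162: (17.683,5.975) → (10.073,20.093) → (21.149,31.693) → (35.604,24.744) → (33.461,8.849) → (17.683,5.975) (closed)

[4] `<circle>` circle, #ff0000→engrave S286 F4162: (66.809,27.465) → (64.017,36.059) → (56.706,41.370) → (47.670,41.370) → (40.359,36.059) → (37.567,27.465) → (40.359,18.871) → (47.670,13.560) → (56.706,13.560) → (64.017,18.871) → (66.809,27.465) (closed)

[5] `<path>` closed polygon, #0000ff→cut S886 F1196: (53.996,35.279) → (79.751,30.097) → (57.288,101.171) → (100.055,102.400) → (53.996,35.279) (closed)

(bCNC post)
(Date: synthetic)
G21
G90
G0 X96.861 Y55.856
M3 S886
G1 X107.595 Y64.604 F1196
G1 X113.298 Y69.427
G1 X113.970 Y70.325
G1 X109.611 Y67.298
G1 X100.220 Y60.346
M5
G0 X120.043 Y79.249
M3 S538
G1 X115.448 Y84.278 F1482
G1 X106.977 Y85.812
G1 X94.630 Y83.852
G1 X78.408 Y78.397
G1 X58.310 Y69.447
M5
G0 X17.683 Y5.975
M3 S286
G1 X10.073 Y20.093 F4162
G1 X21.149 Y31.693
G1 X35.604 Y24.744
G1 X33.461 Y8.849
G1 X17.683 Y5.975
M5
G0 X66.809 Y27.465
M3 S286
G1 X64.017 Y36.059 F4162
G1 X56.706 Y41.370
G1 X47.670 Y41.370
G1 X40.359 Y36.059
G1 X37.567 Y27.465
G1 X40.359 Y18.871
G1 X47.670 Y13.560
G1 X56.706 Y13.560
G1 X64.017 Y18.871
G1 X66.809 Y27.465
M5
G0 X53.996 Y35.279
M3 S886
G1 X79.751 Y30.097 F1196
G1 X57.288 Y101.171
G1 X100.055 Y102.400
G1 X53.996 Y35.279
M5
G0 X0.000 Y0.000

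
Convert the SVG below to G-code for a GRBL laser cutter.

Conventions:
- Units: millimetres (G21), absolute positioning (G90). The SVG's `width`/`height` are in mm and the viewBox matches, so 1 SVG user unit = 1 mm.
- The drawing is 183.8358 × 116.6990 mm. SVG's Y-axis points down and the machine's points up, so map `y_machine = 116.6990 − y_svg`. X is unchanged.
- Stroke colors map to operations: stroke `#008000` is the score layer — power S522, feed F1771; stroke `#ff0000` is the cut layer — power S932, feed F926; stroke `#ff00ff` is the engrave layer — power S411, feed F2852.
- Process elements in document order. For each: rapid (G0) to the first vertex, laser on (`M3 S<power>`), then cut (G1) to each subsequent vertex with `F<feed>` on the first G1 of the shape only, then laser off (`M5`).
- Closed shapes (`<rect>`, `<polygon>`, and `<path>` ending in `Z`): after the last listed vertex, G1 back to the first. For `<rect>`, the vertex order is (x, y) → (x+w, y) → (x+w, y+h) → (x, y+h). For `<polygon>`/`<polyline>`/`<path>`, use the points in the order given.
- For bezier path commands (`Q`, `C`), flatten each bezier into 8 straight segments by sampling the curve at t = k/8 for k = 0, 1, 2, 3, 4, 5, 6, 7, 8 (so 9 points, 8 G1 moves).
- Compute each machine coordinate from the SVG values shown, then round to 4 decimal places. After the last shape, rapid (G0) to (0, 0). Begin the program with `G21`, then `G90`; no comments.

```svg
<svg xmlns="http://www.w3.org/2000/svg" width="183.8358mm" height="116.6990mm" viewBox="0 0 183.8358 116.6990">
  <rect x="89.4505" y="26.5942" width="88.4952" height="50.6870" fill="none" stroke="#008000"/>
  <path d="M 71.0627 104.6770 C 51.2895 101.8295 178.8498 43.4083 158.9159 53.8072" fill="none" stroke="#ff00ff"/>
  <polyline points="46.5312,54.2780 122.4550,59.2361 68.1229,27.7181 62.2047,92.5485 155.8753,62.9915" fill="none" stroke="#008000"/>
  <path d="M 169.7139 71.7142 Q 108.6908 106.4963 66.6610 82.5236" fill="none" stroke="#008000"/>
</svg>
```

G21
G90
G0 X89.4505 Y90.1048
M3 S522
G1 X177.9457 Y90.1048 F1771
G1 X177.9457 Y39.4178
G1 X89.4505 Y39.4178
G1 X89.4505 Y90.1048
M5
G0 X71.0627 Y12.0220
M3 S411
G1 X69.9782 Y15.4519 F2852
G1 X79.2511 Y22.6340
G1 X95.4266 Y32.1108
G1 X115.0496 Y42.4243
G1 X134.6650 Y52.1169
G1 X150.8178 Y59.7309
G1 X160.0532 Y63.8084
G1 X158.9159 Y62.8918
M5
G0 X46.5312 Y62.4210
M3 S522
G1 X122.4550 Y57.4629 F1771
G1 X68.1229 Y88.9809
G1 X62.2047 Y24.1505
G1 X155.8753 Y53.7075
M5
G0 X169.7139 Y44.9848
M3 S522
G1 X154.7549 Y37.2073 F1771
G1 X140.3894 Y31.2659
G1 X126.6175 Y27.1606
G1 X113.4391 Y24.8914
G1 X100.8543 Y24.4583
G1 X88.8630 Y25.8612
G1 X77.4652 Y29.1003
G1 X66.6610 Y34.1754
M5
G0 X0.0000 Y0.0000

Since the viewBox matches the mm dimensions, user units are millimetres directly. The only transform is the Y-flip y_m = 116.6990 − y_svg.

Shape 1 is a rectangle drawn with `<rect>`. Its stroke #008000 means score at S522, F1771. After flipping Y the toolpath is (89.4505,90.1048) → (177.9457,90.1048) → (177.9457,39.4178) → (89.4505,39.4178) → (89.4505,90.1048), returning to the start.

Shape 2 is a cubic bezier drawn with `<path>`. Its stroke #ff00ff means engrave at S411, F2852. After flipping Y the toolpath is (71.0627,12.0220) → (69.9782,15.4519) → (79.2511,22.6340) → (95.4266,32.1108) → (115.0496,42.4243) → (134.6650,52.1169) → (150.8178,59.7309) → (160.0532,63.8084) → (158.9159,62.8918).

Shape 3 is a open polyline drawn with `<polyline>`. Its stroke #008000 means score at S522, F1771. After flipping Y the toolpath is (46.5312,62.4210) → (122.4550,57.4629) → (68.1229,88.9809) → (62.2047,24.1505) → (155.8753,53.7075).

Shape 4 is a quadratic bezier drawn with `<path>`. Its stroke #008000 means score at S522, F1771. After flipping Y the toolpath is (169.7139,44.9848) → (154.7549,37.2073) → (140.3894,31.2659) → (126.6175,27.1606) → (113.4391,24.8914) → (100.8543,24.4583) → (88.8630,25.8612) → (77.4652,29.1003) → (66.6610,34.1754).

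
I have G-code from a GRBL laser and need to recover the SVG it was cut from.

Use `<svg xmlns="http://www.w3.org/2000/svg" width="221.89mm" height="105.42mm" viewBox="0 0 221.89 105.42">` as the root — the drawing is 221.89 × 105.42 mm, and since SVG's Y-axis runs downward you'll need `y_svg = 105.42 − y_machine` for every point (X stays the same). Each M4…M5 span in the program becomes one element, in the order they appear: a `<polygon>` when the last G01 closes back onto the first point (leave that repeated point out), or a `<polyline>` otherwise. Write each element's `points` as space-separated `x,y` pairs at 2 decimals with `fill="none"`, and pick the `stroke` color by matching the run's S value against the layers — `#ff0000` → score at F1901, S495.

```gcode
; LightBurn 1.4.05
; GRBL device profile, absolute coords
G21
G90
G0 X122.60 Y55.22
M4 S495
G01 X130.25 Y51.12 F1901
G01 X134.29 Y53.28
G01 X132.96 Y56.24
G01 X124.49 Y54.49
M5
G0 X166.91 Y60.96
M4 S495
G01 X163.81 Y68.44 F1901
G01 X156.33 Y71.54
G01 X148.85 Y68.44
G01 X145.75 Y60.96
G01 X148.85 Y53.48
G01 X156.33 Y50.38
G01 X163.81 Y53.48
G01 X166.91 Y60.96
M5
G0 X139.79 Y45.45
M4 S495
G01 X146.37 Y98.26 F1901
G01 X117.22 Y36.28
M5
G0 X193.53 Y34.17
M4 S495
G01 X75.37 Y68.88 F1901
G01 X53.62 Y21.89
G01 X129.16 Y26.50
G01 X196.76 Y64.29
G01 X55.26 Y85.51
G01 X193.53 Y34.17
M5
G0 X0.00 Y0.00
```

<svg xmlns="http://www.w3.org/2000/svg" width="221.89mm" height="105.42mm" viewBox="0 0 221.89 105.42">
  <polyline points="122.60,50.20 130.25,54.30 134.29,52.14 132.96,49.18 124.49,50.93" fill="none" stroke="#ff0000"/>
  <polygon points="166.91,44.46 163.81,36.98 156.33,33.88 148.85,36.98 145.75,44.46 148.85,51.94 156.33,55.04 163.81,51.94" fill="none" stroke="#ff0000"/>
  <polyline points="139.79,59.97 146.37,7.16 117.22,69.14" fill="none" stroke="#ff0000"/>
  <polygon points="193.53,71.25 75.37,36.54 53.62,83.53 129.16,78.92 196.76,41.13 55.26,19.91" fill="none" stroke="#ff0000"/>
</svg>

Each laser-on run becomes one SVG element. Flip Y back into SVG space with y_svg = 105.42 − y_machine. Every run uses S495, so all elements get stroke `#ff0000` (score).

Run 1: The run is open, so emit a `<polyline>` with points (Y-flipped): 122.60,50.20 130.25,54.30 134.29,52.14 132.96,49.18 124.49,50.93.

Run 2: The run returns to its start, so emit a `<polygon>` with points (Y-flipped): 166.91,44.46 163.81,36.98 156.33,33.88 148.85,36.98 145.75,44.46 148.85,51.94 156.33,55.04 163.81,51.94.

Run 3: The run is open, so emit a `<polyline>` with points (Y-flipped): 139.79,59.97 146.37,7.16 117.22,69.14.

Run 4: The run returns to its start, so emit a `<polygon>` with points (Y-flipped): 193.53,71.25 75.37,36.54 53.62,83.53 129.16,78.92 196.76,41.13 55.26,19.91.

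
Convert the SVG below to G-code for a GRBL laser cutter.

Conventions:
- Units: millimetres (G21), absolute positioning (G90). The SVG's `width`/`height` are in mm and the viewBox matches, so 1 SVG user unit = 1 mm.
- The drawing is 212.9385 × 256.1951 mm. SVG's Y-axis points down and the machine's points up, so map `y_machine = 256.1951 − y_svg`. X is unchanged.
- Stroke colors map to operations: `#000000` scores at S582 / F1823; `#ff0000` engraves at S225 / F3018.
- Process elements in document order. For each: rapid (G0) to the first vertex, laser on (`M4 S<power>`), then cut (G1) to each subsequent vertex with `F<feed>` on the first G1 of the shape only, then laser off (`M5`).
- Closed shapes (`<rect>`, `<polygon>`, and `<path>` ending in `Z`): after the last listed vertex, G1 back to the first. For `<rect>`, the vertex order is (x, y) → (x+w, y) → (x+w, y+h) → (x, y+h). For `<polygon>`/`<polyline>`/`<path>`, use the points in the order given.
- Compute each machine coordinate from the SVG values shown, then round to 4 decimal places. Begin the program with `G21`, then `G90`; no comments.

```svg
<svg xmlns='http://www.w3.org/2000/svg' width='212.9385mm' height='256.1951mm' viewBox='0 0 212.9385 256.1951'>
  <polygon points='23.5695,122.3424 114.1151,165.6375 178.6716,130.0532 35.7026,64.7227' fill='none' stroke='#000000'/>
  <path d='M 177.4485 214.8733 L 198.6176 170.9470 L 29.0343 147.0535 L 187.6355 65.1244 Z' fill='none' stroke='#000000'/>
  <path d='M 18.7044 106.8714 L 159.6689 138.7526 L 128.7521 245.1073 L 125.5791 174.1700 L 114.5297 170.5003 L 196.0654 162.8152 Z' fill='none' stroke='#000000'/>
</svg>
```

G21
G90
G0 X23.5695 Y133.8527
M4 S582
G1 X114.1151 Y90.5576 F1823
G1 X178.6716 Y126.1419
G1 X35.7026 Y191.4724
G1 X23.5695 Y133.8527
M5
G0 X177.4485 Y41.3218
M4 S582
G1 X198.6176 Y85.2481 F1823
G1 X29.0343 Y109.1416
G1 X187.6355 Y191.0707
G1 X177.4485 Y41.3218
M5
G0 X18.7044 Y149.3237
M4 S582
G1 X159.6689 Y117.4425 F1823
G1 X128.7521 Y11.0878
G1 X125.5791 Y82.0251
G1 X114.5297 Y85.6948
G1 X196.0654 Y93.3799
G1 X18.7044 Y149.3237
M5

1 u = 1 mm; y_m = 256.1951 − y.

[1] `<polygon>` closed polygon, #000000→score S582 F1823: (23.5695,133.8527) → (114.1151,90.5576) → (178.6716,126.1419) → (35.7026,191.4724) → (23.5695,133.8527) (closed)

[2] `<path>` closed polygon, #000000→score S582 F1823: (177.4485,41.3218) → (198.6176,85.2481) → (29.0343,109.1416) → (187.6355,191.0707) → (177.4485,41.3218) (closed)

[3] `<path>` closed polygon, #000000→score S582 F1823: (18.7044,149.3237) → (159.6689,117.4425) → (128.7521,11.0878) → (125.5791,82.0251) → (114.5297,85.6948) → (196.0654,93.3799) → (18.7044,149.3237) (closed)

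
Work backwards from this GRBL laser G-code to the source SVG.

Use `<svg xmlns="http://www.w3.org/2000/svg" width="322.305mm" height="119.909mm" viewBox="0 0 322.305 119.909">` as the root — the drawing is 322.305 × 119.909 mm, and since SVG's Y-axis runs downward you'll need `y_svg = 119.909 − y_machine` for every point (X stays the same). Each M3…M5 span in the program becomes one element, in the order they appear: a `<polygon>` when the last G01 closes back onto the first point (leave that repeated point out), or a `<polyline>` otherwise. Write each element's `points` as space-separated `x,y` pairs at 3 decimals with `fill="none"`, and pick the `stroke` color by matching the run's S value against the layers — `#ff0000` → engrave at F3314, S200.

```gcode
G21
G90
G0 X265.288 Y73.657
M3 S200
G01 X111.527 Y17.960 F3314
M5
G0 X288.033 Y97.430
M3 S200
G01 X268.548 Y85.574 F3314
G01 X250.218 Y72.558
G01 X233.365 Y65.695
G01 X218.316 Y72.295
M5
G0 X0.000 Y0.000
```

Each laser-on run becomes one SVG element. Flip Y back into SVG space with y_svg = 119.909 − y_machine. Every run uses S200, so all elements get stroke `#ff0000` (engrave).

Run 1: The run is open, so emit a `<polyline>` with points (Y-flipped): 265.288,46.252 111.527,101.949.

Run 2: The run is open, so emit a `<polyline>` with points (Y-flipped): 288.033,22.479 268.548,34.335 250.218,47.351 233.365,54.214 218.316,47.614.

<svg xmlns="http://www.w3.org/2000/svg" width="322.305mm" height="119.909mm" viewBox="0 0 322.305 119.909">
  <polyline points="265.288,46.252 111.527,101.949" fill="none" stroke="#ff0000"/>
  <polyline points="288.033,22.479 268.548,34.335 250.218,47.351 233.365,54.214 218.316,47.614" fill="none" stroke="#ff0000"/>
</svg>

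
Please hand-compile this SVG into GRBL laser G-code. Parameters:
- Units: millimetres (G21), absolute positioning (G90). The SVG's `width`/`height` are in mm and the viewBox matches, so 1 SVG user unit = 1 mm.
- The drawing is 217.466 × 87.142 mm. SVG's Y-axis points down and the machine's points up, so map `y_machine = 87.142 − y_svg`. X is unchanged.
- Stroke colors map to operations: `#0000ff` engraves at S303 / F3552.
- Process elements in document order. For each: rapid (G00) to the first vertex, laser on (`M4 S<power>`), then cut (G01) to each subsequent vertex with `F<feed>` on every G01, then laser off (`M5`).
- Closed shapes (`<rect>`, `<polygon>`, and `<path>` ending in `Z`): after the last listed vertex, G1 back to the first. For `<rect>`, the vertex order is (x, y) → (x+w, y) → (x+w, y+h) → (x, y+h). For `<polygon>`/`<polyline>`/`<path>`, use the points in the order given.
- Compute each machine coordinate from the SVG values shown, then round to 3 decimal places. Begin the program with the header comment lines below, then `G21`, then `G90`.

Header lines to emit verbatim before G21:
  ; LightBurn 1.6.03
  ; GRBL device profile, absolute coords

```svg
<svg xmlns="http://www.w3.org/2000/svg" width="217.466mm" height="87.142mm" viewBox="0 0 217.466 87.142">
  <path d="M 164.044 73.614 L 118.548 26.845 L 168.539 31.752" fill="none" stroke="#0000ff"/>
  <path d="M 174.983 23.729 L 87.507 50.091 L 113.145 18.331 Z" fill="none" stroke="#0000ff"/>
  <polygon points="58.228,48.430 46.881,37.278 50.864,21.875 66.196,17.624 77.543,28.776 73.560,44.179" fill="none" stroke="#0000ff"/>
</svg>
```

; LightBurn 1.6.03
; GRBL device profile, absolute coords
G21
G90
G00 X164.044 Y13.528
M4 S303
G01 X118.548 Y60.297 F3552
G01 X168.539 Y55.390 F3552
M5
G00 X174.983 Y63.413
M4 S303
G01 X87.507 Y37.051 F3552
G01 X113.145 Y68.811 F3552
G01 X174.983 Y63.413 F3552
M5
G00 X58.228 Y38.712
M4 S303
G01 X46.881 Y49.864 F3552
G01 X50.864 Y65.267 F3552
G01 X66.196 Y69.518 F3552
G01 X77.543 Y58.366 F3552
G01 X73.560 Y42.963 F3552
G01 X58.228 Y38.712 F3552
M5

1 u = 1 mm; y_m = 87.142 − y.

[1] `<path>` open polyline, #0000ff→engrave S303 F3552: (164.044,13.528) → (118.548,60.297) → (168.539,55.390)

[2] `<path>` closed polygon, #0000ff→engrave S303 F3552: (174.983,63.413) → (87.507,37.051) → (113.145,68.811) → (174.983,63.413) (closed)

[3] `<polygon>` regular polygon, #0000ff→engrave S303 F3552: (58.228,38.712) → (46.881,49.864) → (50.864,65.267) → (66.196,69.518) → (77.543,58.366) → (73.560,42.963) → (58.228,38.712) (closed)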